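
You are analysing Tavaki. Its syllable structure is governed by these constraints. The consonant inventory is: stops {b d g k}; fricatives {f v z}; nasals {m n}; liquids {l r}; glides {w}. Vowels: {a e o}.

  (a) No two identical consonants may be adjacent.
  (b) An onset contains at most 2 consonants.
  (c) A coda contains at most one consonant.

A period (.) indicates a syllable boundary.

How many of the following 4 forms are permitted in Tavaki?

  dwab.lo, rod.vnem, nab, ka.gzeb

4

dwab.lo — σ1 onset /dw/ (2C), coda /b/ ok; σ2 onset /l/, coda /∅/ ok → permitted
rod.vnem — σ1 onset /r/, coda /d/ ok; σ2 onset /vn/ (2C), coda /m/ ok → permitted
nab — σ1 onset /n/, coda /b/ ok → permitted
ka.gzeb — σ1 onset /k/, coda /∅/ ok; σ2 onset /gz/ (2C), coda /b/ ok → permitted
Permitted: dwab.lo, rod.vnem, nab, ka.gzeb → 4.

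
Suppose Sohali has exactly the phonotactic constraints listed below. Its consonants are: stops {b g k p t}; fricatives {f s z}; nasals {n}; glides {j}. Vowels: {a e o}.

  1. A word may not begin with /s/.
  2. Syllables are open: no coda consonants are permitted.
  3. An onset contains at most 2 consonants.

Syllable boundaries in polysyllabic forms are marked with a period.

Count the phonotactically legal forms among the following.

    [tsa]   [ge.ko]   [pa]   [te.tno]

4

[tsa] — σ1 onset /ts/ (2C), coda /∅/ ok → phonotactically legal
[ge.ko] — σ1 onset /g/, coda /∅/ ok; σ2 onset /k/, coda /∅/ ok → phonotactically legal
[pa] — σ1 onset /p/, coda /∅/ ok → phonotactically legal
[te.tno] — σ1 onset /t/, coda /∅/ ok; σ2 onset /tn/ (2C), coda /∅/ ok → phonotactically legal
Phonotactically legal: [tsa], [ge.ko], [pa], [te.tno] → 4.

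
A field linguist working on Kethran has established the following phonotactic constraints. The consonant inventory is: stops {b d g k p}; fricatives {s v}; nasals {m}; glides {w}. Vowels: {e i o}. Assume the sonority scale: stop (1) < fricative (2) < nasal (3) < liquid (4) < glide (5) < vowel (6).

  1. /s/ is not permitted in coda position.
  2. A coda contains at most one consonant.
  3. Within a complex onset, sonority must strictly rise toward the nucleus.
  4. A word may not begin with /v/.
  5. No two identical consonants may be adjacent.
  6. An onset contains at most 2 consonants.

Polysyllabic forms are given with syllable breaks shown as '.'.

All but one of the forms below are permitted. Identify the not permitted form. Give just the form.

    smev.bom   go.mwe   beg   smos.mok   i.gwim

smev.bom — σ1 onset /sm/ (2→3 rises), coda /v/ ok; σ2 onset /b/, coda /m/ ok → permitted
go.mwe — σ1 onset /g/, coda /∅/ ok; σ2 onset /mw/ (3→5 rises), coda /∅/ ok → permitted
beg — σ1 onset /b/, coda /g/ ok → permitted
smos.mok — violates constraint 1: syllable 1 coda contains /s/ → not permitted
i.gwim — σ1 onset /∅/, coda /∅/ ok; σ2 onset /gw/ (1→5 rises), coda /m/ ok → permitted

smos.mok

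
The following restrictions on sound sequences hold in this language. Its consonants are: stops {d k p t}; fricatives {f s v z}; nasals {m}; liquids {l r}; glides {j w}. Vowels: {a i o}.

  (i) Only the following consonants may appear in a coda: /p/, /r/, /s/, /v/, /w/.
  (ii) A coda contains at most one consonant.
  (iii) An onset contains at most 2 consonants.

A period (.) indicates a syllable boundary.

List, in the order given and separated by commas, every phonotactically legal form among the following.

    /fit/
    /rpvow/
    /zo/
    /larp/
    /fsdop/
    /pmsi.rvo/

/fit/ — violates constraint (i): syllable 1 coda contains /t/, which is not a licensed coda consonant → phonotactically illegal
/rpvow/ — violates constraint (iii): syllable 1 onset /rpv/ has 3 consonants (> 2) → phonotactically illegal
/zo/ — σ1 onset /z/, coda /∅/ ok → phonotactically legal
/larp/ — violates constraint (ii): syllable 1 coda /rp/ has 2 consonants (> 1) → phonotactically illegal
/fsdop/ — violates constraint (iii): syllable 1 onset /fsd/ has 3 consonants (> 2) → phonotactically illegal
/pmsi.rvo/ — violates constraint (iii): syllable 1 onset /pms/ has 3 consonants (> 2) → phonotactically illegal

/zo/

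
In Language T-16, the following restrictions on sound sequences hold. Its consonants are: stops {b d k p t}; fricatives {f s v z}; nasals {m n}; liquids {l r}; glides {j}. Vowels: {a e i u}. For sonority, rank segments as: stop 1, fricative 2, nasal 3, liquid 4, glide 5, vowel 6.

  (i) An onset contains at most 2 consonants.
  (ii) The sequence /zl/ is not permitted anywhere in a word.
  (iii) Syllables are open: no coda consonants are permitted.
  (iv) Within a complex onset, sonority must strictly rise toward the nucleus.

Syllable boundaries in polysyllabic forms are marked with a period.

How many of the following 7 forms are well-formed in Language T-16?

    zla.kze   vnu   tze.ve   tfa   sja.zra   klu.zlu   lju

5

zla.kze — violates constraint (ii): contains banned sequence /zl/ → ill-formed
vnu — σ1 onset /vn/ (2→3 rises), coda /∅/ ok → well-formed
tze.ve — σ1 onset /tz/ (1→2 rises), coda /∅/ ok; σ2 onset /v/, coda /∅/ ok → well-formed
tfa — σ1 onset /tf/ (1→2 rises), coda /∅/ ok → well-formed
sja.zra — σ1 onset /sj/ (2→5 rises), coda /∅/ ok; σ2 onset /zr/ (2→4 rises), coda /∅/ ok → well-formed
klu.zlu — violates constraint (ii): contains banned sequence /zl/ → ill-formed
lju — σ1 onset /lj/ (4→5 rises), coda /∅/ ok → well-formed
Well-formed: vnu, tze.ve, tfa, sja.zra, lju → 5.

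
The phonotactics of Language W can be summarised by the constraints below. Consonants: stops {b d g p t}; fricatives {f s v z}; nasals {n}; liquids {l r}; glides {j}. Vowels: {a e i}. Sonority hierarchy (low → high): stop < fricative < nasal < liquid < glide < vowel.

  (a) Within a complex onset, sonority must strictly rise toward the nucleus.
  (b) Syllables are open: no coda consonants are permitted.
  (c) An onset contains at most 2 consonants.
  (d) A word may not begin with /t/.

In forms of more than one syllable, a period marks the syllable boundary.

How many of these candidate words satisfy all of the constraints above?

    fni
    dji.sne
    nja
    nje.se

fni — σ1 onset /fn/ (2→3 rises), coda /∅/ ok → phonotactically legal
dji.sne — σ1 onset /dj/ (1→5 rises), coda /∅/ ok; σ2 onset /sn/ (2→3 rises), coda /∅/ ok → phonotactically legal
nja — σ1 onset /nj/ (3→5 rises), coda /∅/ ok → phonotactically legal
nje.se — σ1 onset /nj/ (3→5 rises), coda /∅/ ok; σ2 onset /s/, coda /∅/ ok → phonotactically legal
Phonotactically legal: fni, dji.sne, nja, nje.se → 4.

4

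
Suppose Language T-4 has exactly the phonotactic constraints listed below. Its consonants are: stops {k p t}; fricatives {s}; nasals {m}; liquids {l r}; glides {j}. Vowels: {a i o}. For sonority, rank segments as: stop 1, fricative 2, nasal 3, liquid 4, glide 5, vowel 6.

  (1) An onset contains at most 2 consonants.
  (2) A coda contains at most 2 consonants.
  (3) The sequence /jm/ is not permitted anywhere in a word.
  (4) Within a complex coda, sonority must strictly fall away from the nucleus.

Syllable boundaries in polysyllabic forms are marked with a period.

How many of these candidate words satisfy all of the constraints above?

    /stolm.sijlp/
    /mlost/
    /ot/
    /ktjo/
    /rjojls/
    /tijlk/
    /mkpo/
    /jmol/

/stolm.sijlp/ — violates constraint 2: syllable 2 coda /jlp/ has 3 consonants (> 2) → illicit
/mlost/ — σ1 onset /ml/ (2C), coda /st/ (2→1 falls) ok → licit
/ot/ — σ1 onset /∅/, coda /t/ ok → licit
/ktjo/ — violates constraint 1: syllable 1 onset /ktj/ has 3 consonants (> 2) → illicit
/rjojls/ — violates constraint 2: syllable 1 coda /jls/ has 3 consonants (> 2) → illicit
/tijlk/ — violates constraint 2: syllable 1 coda /jlk/ has 3 consonants (> 2) → illicit
/mkpo/ — violates constraint 1: syllable 1 onset /mkp/ has 3 consonants (> 2) → illicit
/jmol/ — violates constraint 3: contains banned sequence /jm/ → illicit
Licit: /mlost/, /ot/ → 2.

2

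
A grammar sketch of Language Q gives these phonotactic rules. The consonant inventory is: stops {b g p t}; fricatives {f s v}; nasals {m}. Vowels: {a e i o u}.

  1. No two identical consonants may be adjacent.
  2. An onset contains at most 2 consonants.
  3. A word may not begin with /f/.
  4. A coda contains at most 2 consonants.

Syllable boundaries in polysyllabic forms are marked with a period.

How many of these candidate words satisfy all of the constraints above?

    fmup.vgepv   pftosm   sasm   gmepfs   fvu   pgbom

1

fmup.vgepv — violates constraint 3: word begins with /f/ → illicit
pftosm — violates constraint 2: syllable 1 onset /pft/ has 3 consonants (> 2) → illicit
sasm — σ1 onset /s/, coda /sm/ (2C) ok → licit
gmepfs — violates constraint 4: syllable 1 coda /pfs/ has 3 consonants (> 2) → illicit
fvu — violates constraint 3: word begins with /f/ → illicit
pgbom — violates constraint 2: syllable 1 onset /pgb/ has 3 consonants (> 2) → illicit
Licit: sasm → 1.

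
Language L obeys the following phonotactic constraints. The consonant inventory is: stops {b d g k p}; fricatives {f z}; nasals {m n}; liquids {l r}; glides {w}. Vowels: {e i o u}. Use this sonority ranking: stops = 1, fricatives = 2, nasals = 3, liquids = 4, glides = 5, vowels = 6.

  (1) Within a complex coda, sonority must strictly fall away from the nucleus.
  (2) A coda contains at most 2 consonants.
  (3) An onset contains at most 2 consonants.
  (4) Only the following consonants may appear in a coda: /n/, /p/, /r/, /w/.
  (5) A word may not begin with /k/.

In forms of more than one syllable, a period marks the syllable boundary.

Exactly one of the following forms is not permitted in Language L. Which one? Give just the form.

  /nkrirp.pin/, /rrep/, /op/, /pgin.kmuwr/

/nkrirp.pin/

/nkrirp.pin/ — violates constraint 3: syllable 1 onset /nkr/ has 3 consonants (> 2) → not permitted
/rrep/ — σ1 onset /rr/ (2C), coda /p/ ok → permitted
/op/ — σ1 onset /∅/, coda /p/ ok → permitted
/pgin.kmuwr/ — σ1 onset /pg/ (2C), coda /n/ ok; σ2 onset /km/ (2C), coda /wr/ (5→4 falls) ok → permitted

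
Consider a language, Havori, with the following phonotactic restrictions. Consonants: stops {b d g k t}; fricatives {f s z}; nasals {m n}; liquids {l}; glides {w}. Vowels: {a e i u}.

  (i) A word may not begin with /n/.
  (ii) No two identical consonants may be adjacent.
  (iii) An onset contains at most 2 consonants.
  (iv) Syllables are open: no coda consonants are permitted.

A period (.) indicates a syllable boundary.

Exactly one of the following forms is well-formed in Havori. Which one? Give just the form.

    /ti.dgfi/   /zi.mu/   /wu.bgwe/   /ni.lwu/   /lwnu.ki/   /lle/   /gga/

/zi.mu/

/ti.dgfi/ — violates constraint (iii): syllable 2 onset /dgf/ has 3 consonants (> 2) → ill-formed
/zi.mu/ — σ1 onset /z/, coda /∅/ ok; σ2 onset /m/, coda /∅/ ok → well-formed
/wu.bgwe/ — violates constraint (iii): syllable 2 onset /bgw/ has 3 consonants (> 2) → ill-formed
/ni.lwu/ — violates constraint (i): word begins with /n/ → ill-formed
/lwnu.ki/ — violates constraint (iii): syllable 1 onset /lwn/ has 3 consonants (> 2) → ill-formed
/lle/ — violates constraint (ii): adjacent identical consonants /ll/ → ill-formed
/gga/ — violates constraint (ii): adjacent identical consonants /gg/ → ill-formed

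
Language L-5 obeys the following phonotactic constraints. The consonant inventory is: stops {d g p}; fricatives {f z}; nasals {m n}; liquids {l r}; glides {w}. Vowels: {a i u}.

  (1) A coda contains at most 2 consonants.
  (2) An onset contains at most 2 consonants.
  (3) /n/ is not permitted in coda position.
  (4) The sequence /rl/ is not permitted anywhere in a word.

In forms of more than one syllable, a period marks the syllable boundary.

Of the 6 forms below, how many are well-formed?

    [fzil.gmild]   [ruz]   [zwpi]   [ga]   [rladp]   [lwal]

4

[fzil.gmild] — σ1 onset /fz/ (2C), coda /l/ ok; σ2 onset /gm/ (2C), coda /ld/ (2C) ok → well-formed
[ruz] — σ1 onset /r/, coda /z/ ok → well-formed
[zwpi] — violates constraint 2: syllable 1 onset /zwp/ has 3 consonants (> 2) → ill-formed
[ga] — σ1 onset /g/, coda /∅/ ok → well-formed
[rladp] — violates constraint 4: contains banned sequence /rl/ → ill-formed
[lwal] — σ1 onset /lw/ (2C), coda /l/ ok → well-formed
Well-formed: [fzil.gmild], [ruz], [ga], [lwal] → 4.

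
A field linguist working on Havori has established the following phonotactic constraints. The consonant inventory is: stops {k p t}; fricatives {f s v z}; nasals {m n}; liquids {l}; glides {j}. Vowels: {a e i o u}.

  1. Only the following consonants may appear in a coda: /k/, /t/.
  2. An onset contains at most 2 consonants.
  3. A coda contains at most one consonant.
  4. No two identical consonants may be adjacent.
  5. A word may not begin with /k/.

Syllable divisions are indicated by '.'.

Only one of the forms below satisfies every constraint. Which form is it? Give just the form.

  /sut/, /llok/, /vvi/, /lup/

/sut/ — σ1 onset /s/, coda /t/ ok → phonotactically legal
/llok/ — violates constraint 4: adjacent identical consonants /ll/ → phonotactically illegal
/vvi/ — violates constraint 4: adjacent identical consonants /vv/ → phonotactically illegal
/lup/ — violates constraint 1: syllable 1 coda contains /p/, which is not a licensed coda consonant → phonotactically illegal

/sut/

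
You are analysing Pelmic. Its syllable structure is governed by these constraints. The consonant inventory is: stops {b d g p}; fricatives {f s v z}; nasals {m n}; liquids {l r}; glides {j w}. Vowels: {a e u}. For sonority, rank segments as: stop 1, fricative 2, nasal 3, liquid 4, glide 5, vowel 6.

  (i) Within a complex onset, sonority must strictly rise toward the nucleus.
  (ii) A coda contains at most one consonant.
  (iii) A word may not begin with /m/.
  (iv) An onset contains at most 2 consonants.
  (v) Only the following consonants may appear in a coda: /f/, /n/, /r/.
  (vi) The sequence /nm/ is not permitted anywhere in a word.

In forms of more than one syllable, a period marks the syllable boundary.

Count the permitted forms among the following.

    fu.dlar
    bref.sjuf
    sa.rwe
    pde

fu.dlar — σ1 onset /f/, coda /∅/ ok; σ2 onset /dl/ (1→4 rises), coda /r/ ok → permitted
bref.sjuf — σ1 onset /br/ (1→4 rises), coda /f/ ok; σ2 onset /sj/ (2→5 rises), coda /f/ ok → permitted
sa.rwe — σ1 onset /s/, coda /∅/ ok; σ2 onset /rw/ (4→5 rises), coda /∅/ ok → permitted
pde — violates constraint (i): syllable 1 onset /pd/: /p/ (stop, 1) → /d/ (stop, 1) does not rise → not permitted
Permitted: fu.dlar, bref.sjuf, sa.rwe → 3.

3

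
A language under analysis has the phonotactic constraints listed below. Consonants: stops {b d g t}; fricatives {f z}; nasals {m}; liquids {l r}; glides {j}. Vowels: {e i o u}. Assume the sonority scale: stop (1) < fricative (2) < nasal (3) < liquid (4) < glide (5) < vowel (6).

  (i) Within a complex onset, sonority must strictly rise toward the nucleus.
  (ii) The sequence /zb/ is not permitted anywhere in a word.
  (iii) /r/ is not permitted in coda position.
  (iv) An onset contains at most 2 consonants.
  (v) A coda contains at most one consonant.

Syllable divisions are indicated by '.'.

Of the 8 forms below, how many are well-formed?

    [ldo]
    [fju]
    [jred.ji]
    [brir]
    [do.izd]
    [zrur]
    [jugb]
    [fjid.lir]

[ldo] — violates constraint (i): syllable 1 onset /ld/: /l/ (liquid, 4) → /d/ (stop, 1) does not rise → ill-formed
[fju] — σ1 onset /fj/ (2→5 rises), coda /∅/ ok → well-formed
[jred.ji] — violates constraint (i): syllable 1 onset /jr/: /j/ (glide, 5) → /r/ (liquid, 4) does not rise → ill-formed
[brir] — violates constraint (iii): syllable 1 coda contains /r/ → ill-formed
[do.izd] — violates constraint (v): syllable 2 coda /zd/ has 2 consonants (> 1) → ill-formed
[zrur] — violates constraint (iii): syllable 1 coda contains /r/ → ill-formed
[jugb] — violates constraint (v): syllable 1 coda /gb/ has 2 consonants (> 1) → ill-formed
[fjid.lir] — violates constraint (iii): syllable 2 coda contains /r/ → ill-formed
Well-formed: [fju] → 1.

1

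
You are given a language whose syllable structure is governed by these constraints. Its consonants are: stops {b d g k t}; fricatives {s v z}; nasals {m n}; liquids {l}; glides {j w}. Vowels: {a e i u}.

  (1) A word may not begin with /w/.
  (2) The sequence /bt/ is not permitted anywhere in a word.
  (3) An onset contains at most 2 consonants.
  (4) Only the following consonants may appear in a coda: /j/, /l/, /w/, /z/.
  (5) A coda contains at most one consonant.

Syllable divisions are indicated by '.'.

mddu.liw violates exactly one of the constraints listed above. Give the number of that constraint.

mddu.liw: syllable 1 onset /mdd/ has 3 consonants (> 2).
This is a violation of constraint 3: "An onset contains at most 2 consonants."
The remaining constraints (1, 2, 4, 5) are satisfied.

3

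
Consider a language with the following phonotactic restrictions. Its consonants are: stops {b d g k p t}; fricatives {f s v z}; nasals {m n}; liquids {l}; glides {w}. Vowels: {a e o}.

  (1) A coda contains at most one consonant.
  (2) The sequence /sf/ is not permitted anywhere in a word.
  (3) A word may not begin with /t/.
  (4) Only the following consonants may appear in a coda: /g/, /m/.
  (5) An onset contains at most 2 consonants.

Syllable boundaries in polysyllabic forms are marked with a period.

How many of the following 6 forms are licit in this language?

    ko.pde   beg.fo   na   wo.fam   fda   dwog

6

ko.pde — σ1 onset /k/, coda /∅/ ok; σ2 onset /pd/ (2C), coda /∅/ ok → licit
beg.fo — σ1 onset /b/, coda /g/ ok; σ2 onset /f/, coda /∅/ ok → licit
na — σ1 onset /n/, coda /∅/ ok → licit
wo.fam — σ1 onset /w/, coda /∅/ ok; σ2 onset /f/, coda /m/ ok → licit
fda — σ1 onset /fd/ (2C), coda /∅/ ok → licit
dwog — σ1 onset /dw/ (2C), coda /g/ ok → licit
Licit: ko.pde, beg.fo, na, wo.fam, fda, dwog → 6.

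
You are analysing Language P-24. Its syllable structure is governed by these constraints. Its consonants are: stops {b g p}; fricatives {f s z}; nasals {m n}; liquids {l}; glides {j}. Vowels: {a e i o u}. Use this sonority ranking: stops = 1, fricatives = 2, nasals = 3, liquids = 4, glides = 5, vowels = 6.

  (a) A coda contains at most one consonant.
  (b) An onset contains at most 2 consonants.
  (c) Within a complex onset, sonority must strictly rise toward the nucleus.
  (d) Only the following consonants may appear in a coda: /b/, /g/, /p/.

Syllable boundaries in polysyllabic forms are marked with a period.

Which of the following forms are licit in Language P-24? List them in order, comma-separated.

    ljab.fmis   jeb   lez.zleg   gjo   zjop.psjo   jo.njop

ljab.fmis — violates constraint (d): syllable 2 coda contains /s/, which is not a licensed coda consonant → illicit
jeb — σ1 onset /j/, coda /b/ ok → licit
lez.zleg — violates constraint (d): syllable 1 coda contains /z/, which is not a licensed coda consonant → illicit
gjo — σ1 onset /gj/ (1→5 rises), coda /∅/ ok → licit
zjop.psjo — violates constraint (b): syllable 2 onset /psj/ has 3 consonants (> 2) → illicit
jo.njop — σ1 onset /j/, coda /∅/ ok; σ2 onset /nj/ (3→5 rises), coda /p/ ok → licit

jeb, gjo, jo.njop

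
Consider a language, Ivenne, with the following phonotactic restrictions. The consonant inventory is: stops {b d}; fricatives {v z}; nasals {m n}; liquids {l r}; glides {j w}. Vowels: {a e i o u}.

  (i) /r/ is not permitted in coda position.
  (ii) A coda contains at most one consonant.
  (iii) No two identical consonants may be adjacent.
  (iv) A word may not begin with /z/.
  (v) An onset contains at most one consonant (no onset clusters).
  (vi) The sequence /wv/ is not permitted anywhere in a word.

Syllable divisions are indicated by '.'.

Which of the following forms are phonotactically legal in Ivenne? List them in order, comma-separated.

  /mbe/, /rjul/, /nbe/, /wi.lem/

/mbe/ — violates constraint (v): syllable 1 onset /mb/ has 2 consonants (> 1) → phonotactically illegal
/rjul/ — violates constraint (v): syllable 1 onset /rj/ has 2 consonants (> 1) → phonotactically illegal
/nbe/ — violates constraint (v): syllable 1 onset /nb/ has 2 consonants (> 1) → phonotactically illegal
/wi.lem/ — σ1 onset /w/, coda /∅/ ok; σ2 onset /l/, coda /m/ ok → phonotactically legal

/wi.lem/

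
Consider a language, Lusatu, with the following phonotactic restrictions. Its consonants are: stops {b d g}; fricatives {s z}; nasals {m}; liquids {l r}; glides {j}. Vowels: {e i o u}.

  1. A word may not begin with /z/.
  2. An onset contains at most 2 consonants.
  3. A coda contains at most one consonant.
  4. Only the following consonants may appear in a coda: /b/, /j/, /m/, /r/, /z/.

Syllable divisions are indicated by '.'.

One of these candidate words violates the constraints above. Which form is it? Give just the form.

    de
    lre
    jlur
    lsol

de — σ1 onset /d/, coda /∅/ ok → phonotactically legal
lre — σ1 onset /lr/ (2C), coda /∅/ ok → phonotactically legal
jlur — σ1 onset /jl/ (2C), coda /r/ ok → phonotactically legal
lsol — violates constraint 4: syllable 1 coda contains /l/, which is not a licensed coda consonant → phonotactically illegal

lsol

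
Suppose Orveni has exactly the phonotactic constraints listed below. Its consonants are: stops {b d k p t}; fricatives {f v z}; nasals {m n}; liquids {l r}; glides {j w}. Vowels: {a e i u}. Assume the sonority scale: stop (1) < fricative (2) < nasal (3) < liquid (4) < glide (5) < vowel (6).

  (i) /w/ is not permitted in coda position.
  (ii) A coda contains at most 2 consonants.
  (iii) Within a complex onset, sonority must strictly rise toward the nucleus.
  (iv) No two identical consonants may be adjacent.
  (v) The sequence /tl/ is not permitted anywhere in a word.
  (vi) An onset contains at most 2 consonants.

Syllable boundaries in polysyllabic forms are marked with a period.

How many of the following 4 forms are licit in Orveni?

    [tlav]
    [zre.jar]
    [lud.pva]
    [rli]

[tlav] — violates constraint (v): contains banned sequence /tl/ → illicit
[zre.jar] — σ1 onset /zr/ (2→4 rises), coda /∅/ ok; σ2 onset /j/, coda /r/ ok → licit
[lud.pva] — σ1 onset /l/, coda /d/ ok; σ2 onset /pv/ (1→2 rises), coda /∅/ ok → licit
[rli] — violates constraint (iii): syllable 1 onset /rl/: /r/ (liquid, 4) → /l/ (liquid, 4) does not rise → illicit
Licit: [zre.jar], [lud.pva] → 2.

2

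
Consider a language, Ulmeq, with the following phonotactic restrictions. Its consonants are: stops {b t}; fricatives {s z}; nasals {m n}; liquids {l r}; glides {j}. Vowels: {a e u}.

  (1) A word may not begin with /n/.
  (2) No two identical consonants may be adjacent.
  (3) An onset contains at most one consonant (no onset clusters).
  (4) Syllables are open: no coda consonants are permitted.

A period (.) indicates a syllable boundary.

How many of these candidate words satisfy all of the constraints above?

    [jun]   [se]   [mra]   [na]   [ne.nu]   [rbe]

1

[jun] — violates constraint 4: syllable 1 coda /n/ has 1 consonant (> 0) → illicit
[se] — σ1 onset /s/, coda /∅/ ok → licit
[mra] — violates constraint 3: syllable 1 onset /mr/ has 2 consonants (> 1) → illicit
[na] — violates constraint 1: word begins with /n/ → illicit
[ne.nu] — violates constraint 1: word begins with /n/ → illicit
[rbe] — violates constraint 3: syllable 1 onset /rb/ has 2 consonants (> 1) → illicit
Licit: [se] → 1.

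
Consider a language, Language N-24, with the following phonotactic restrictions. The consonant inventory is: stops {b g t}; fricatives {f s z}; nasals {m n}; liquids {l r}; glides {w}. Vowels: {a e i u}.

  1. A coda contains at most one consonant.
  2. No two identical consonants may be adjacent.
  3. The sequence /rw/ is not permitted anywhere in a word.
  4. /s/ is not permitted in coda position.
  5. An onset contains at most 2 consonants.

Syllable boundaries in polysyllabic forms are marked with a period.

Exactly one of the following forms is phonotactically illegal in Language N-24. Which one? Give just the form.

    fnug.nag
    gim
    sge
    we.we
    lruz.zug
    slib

fnug.nag — σ1 onset /fn/ (2C), coda /g/ ok; σ2 onset /n/, coda /g/ ok → phonotactically legal
gim — σ1 onset /g/, coda /m/ ok → phonotactically legal
sge — σ1 onset /sg/ (2C), coda /∅/ ok → phonotactically legal
we.we — σ1 onset /w/, coda /∅/ ok; σ2 onset /w/, coda /∅/ ok → phonotactically legal
lruz.zug — violates constraint 2: adjacent identical consonants /zz/ → phonotactically illegal
slib — σ1 onset /sl/ (2C), coda /b/ ok → phonotactically legal

lruz.zug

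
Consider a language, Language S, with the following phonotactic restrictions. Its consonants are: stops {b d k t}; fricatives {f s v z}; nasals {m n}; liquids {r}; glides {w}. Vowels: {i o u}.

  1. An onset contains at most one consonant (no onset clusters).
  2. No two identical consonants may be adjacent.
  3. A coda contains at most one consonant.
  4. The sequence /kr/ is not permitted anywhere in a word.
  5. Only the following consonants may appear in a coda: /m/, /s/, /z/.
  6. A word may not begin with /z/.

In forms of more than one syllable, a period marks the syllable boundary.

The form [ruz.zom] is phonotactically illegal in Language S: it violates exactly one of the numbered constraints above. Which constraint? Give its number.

2

[ruz.zom]: adjacent identical consonants /zz/.
This is a violation of constraint 2: "No two identical consonants may be adjacent."
The remaining constraints (1, 3, 4, 5, 6) are satisfied.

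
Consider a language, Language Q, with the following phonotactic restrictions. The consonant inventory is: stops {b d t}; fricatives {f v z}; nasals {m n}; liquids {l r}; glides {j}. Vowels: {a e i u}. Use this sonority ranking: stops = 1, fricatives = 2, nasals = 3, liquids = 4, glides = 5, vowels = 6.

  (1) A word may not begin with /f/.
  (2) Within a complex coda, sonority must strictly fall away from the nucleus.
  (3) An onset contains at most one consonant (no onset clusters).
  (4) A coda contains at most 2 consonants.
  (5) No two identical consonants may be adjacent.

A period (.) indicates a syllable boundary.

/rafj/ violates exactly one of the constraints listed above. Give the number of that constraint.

2

/rafj/: syllable 1 coda /fj/: /f/ (fricative, 2) → /j/ (glide, 5) does not fall.
This is a violation of constraint 2: "Within a complex coda, sonority must strictly fall away from the nucleus."
The remaining constraints (1, 3, 4, 5) are satisfied.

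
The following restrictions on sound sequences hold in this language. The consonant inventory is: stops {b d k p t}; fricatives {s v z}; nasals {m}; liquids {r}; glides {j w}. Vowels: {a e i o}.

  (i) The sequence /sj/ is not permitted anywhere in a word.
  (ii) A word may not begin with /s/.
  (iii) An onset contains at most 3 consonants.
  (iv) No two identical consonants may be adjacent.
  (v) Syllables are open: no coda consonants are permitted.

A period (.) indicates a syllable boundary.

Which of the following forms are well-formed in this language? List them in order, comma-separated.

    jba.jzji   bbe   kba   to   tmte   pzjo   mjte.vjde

jba.jzji, kba, to, tmte, pzjo, mjte.vjde

jba.jzji — σ1 onset /jb/ (2C), coda /∅/ ok; σ2 onset /jzj/ (3C), coda /∅/ ok → well-formed
bbe — violates constraint (iv): adjacent identical consonants /bb/ → ill-formed
kba — σ1 onset /kb/ (2C), coda /∅/ ok → well-formed
to — σ1 onset /t/, coda /∅/ ok → well-formed
tmte — σ1 onset /tmt/ (3C), coda /∅/ ok → well-formed
pzjo — σ1 onset /pzj/ (3C), coda /∅/ ok → well-formed
mjte.vjde — σ1 onset /mjt/ (3C), coda /∅/ ok; σ2 onset /vjd/ (3C), coda /∅/ ok → well-formed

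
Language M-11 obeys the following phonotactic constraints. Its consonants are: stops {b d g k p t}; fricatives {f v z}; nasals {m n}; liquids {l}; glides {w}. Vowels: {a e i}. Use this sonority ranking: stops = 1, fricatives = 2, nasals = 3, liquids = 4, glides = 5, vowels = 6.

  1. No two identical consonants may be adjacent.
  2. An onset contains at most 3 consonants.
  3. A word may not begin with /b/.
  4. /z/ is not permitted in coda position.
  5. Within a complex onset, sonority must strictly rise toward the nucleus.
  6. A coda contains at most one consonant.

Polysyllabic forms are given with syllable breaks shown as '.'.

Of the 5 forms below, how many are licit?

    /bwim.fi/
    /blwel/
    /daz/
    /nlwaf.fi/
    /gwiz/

0

/bwim.fi/ — violates constraint 3: word begins with /b/ → illicit
/blwel/ — violates constraint 3: word begins with /b/ → illicit
/daz/ — violates constraint 4: syllable 1 coda contains /z/ → illicit
/nlwaf.fi/ — violates constraint 1: adjacent identical consonants /ff/ → illicit
/gwiz/ — violates constraint 4: syllable 1 coda contains /z/ → illicit
No form is licit → 0.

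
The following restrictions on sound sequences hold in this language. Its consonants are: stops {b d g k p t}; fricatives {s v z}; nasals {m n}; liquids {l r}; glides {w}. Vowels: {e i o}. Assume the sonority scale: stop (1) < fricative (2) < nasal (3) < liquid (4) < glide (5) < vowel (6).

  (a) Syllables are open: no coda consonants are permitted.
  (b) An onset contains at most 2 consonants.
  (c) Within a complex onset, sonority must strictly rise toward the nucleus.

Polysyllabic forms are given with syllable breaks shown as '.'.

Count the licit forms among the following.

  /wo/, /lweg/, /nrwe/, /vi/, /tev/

/wo/ — σ1 onset /w/, coda /∅/ ok → licit
/lweg/ — violates constraint (a): syllable 1 coda /g/ has 1 consonant (> 0) → illicit
/nrwe/ — violates constraint (b): syllable 1 onset /nrw/ has 3 consonants (> 2) → illicit
/vi/ — σ1 onset /v/, coda /∅/ ok → licit
/tev/ — violates constraint (a): syllable 1 coda /v/ has 1 consonant (> 0) → illicit
Licit: /wo/, /vi/ → 2.

2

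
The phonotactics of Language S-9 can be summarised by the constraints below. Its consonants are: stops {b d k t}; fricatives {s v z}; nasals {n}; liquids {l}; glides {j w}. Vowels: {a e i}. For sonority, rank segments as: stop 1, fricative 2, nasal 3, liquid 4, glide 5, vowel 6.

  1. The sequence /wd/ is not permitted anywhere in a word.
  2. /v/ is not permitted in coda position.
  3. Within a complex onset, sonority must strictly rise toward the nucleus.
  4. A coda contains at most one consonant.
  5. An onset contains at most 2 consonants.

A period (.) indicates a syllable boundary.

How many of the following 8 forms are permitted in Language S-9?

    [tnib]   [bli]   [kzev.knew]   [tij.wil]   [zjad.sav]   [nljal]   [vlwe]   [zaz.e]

4

[tnib] — σ1 onset /tn/ (1→3 rises), coda /b/ ok → permitted
[bli] — σ1 onset /bl/ (1→4 rises), coda /∅/ ok → permitted
[kzev.knew] — violates constraint 2: syllable 1 coda contains /v/ → not permitted
[tij.wil] — σ1 onset /t/, coda /j/ ok; σ2 onset /w/, coda /l/ ok → permitted
[zjad.sav] — violates constraint 2: syllable 2 coda contains /v/ → not permitted
[nljal] — violates constraint 5: syllable 1 onset /nlj/ has 3 consonants (> 2) → not permitted
[vlwe] — violates constraint 5: syllable 1 onset /vlw/ has 3 consonants (> 2) → not permitted
[zaz.e] — σ1 onset /z/, coda /z/ ok; σ2 onset /∅/, coda /∅/ ok → permitted
Permitted: [tnib], [bli], [tij.wil], [zaz.e] → 4.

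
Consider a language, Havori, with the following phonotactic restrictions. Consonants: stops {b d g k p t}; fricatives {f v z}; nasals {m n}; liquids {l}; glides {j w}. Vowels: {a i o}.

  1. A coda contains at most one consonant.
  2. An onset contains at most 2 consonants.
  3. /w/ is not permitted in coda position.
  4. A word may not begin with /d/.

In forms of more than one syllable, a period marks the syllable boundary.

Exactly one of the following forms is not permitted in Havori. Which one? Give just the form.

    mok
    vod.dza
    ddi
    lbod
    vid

mok — σ1 onset /m/, coda /k/ ok → permitted
vod.dza — σ1 onset /v/, coda /d/ ok; σ2 onset /dz/ (2C), coda /∅/ ok → permitted
ddi — violates constraint 4: word begins with /d/ → not permitted
lbod — σ1 onset /lb/ (2C), coda /d/ ok → permitted
vid — σ1 onset /v/, coda /d/ ok → permitted

ddi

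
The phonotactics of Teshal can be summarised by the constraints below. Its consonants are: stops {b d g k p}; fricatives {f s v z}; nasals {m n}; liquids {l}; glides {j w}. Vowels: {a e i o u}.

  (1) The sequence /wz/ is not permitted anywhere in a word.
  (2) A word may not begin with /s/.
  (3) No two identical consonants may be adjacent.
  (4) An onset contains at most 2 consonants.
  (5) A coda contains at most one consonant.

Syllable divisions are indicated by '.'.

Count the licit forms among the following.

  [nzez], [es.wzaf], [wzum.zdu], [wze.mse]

[nzez] — σ1 onset /nz/ (2C), coda /z/ ok → licit
[es.wzaf] — violates constraint 1: contains banned sequence /wz/ → illicit
[wzum.zdu] — violates constraint 1: contains banned sequence /wz/ → illicit
[wze.mse] — violates constraint 1: contains banned sequence /wz/ → illicit
Licit: [nzez] → 1.

1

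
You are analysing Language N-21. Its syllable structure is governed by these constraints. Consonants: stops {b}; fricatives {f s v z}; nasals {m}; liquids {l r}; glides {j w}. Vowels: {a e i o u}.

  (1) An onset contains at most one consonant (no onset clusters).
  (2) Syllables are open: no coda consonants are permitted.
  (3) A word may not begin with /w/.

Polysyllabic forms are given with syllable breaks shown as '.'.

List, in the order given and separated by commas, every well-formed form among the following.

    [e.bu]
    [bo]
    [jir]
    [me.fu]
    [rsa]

[e.bu] — σ1 onset /∅/, coda /∅/ ok; σ2 onset /b/, coda /∅/ ok → well-formed
[bo] — σ1 onset /b/, coda /∅/ ok → well-formed
[jir] — violates constraint 2: syllable 1 coda /r/ has 1 consonant (> 0) → ill-formed
[me.fu] — σ1 onset /m/, coda /∅/ ok; σ2 onset /f/, coda /∅/ ok → well-formed
[rsa] — violates constraint 1: syllable 1 onset /rs/ has 2 consonants (> 1) → ill-formed

[e.bu], [bo], [me.fu]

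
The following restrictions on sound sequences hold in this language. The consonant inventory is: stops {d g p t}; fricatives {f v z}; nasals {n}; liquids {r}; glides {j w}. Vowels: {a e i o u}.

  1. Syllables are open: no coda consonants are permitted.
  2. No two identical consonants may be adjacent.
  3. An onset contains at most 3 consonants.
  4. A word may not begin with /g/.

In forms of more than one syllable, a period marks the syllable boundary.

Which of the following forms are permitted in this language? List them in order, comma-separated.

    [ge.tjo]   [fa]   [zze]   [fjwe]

[fa], [fjwe]

[ge.tjo] — violates constraint 4: word begins with /g/ → not permitted
[fa] — σ1 onset /f/, coda /∅/ ok → permitted
[zze] — violates constraint 2: adjacent identical consonants /zz/ → not permitted
[fjwe] — σ1 onset /fjw/ (3C), coda /∅/ ok → permitted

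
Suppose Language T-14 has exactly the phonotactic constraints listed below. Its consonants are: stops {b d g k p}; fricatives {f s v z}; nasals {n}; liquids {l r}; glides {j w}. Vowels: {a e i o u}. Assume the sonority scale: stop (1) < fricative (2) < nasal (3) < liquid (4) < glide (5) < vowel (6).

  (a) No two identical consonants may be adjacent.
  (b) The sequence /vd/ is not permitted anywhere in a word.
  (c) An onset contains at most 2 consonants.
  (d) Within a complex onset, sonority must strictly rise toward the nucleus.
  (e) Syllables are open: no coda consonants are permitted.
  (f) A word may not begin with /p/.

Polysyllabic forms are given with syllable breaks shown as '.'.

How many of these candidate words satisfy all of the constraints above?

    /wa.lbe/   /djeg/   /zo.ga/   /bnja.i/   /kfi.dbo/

/wa.lbe/ — violates constraint (d): syllable 2 onset /lb/: /l/ (liquid, 4) → /b/ (stop, 1) does not rise → not permitted
/djeg/ — violates constraint (e): syllable 1 coda /g/ has 1 consonant (> 0) → not permitted
/zo.ga/ — σ1 onset /z/, coda /∅/ ok; σ2 onset /g/, coda /∅/ ok → permitted
/bnja.i/ — violates constraint (c): syllable 1 onset /bnj/ has 3 consonants (> 2) → not permitted
/kfi.dbo/ — violates constraint (d): syllable 2 onset /db/: /d/ (stop, 1) → /b/ (stop, 1) does not rise → not permitted
Permitted: /zo.ga/ → 1.

1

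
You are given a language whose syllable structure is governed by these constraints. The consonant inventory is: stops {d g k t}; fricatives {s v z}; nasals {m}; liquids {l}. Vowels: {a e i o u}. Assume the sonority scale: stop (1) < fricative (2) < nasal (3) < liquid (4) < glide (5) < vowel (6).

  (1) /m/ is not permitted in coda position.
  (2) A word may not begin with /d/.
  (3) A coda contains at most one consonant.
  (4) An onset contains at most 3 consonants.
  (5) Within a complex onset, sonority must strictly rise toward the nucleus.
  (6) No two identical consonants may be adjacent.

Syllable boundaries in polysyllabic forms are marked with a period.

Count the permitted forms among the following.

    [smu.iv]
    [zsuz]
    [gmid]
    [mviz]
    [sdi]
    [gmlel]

3

[smu.iv] — σ1 onset /sm/ (2→3 rises), coda /∅/ ok; σ2 onset /∅/, coda /v/ ok → permitted
[zsuz] — violates constraint 5: syllable 1 onset /zs/: /z/ (fricative, 2) → /s/ (fricative, 2) does not rise → not permitted
[gmid] — σ1 onset /gm/ (1→3 rises), coda /d/ ok → permitted
[mviz] — violates constraint 5: syllable 1 onset /mv/: /m/ (nasal, 3) → /v/ (fricative, 2) does not rise → not permitted
[sdi] — violates constraint 5: syllable 1 onset /sd/: /s/ (fricative, 2) → /d/ (stop, 1) does not rise → not permitted
[gmlel] — σ1 onset /gml/ (1→3→4 rises), coda /l/ ok → permitted
Permitted: [smu.iv], [gmid], [gmlel] → 3.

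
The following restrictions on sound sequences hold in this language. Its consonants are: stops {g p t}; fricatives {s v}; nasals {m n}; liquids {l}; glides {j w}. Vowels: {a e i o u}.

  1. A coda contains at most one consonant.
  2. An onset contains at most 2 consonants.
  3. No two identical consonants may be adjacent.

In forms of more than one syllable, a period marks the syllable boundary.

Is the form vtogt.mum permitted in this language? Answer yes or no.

no

vtogt.mum — violates constraint 1: syllable 1 coda /gt/ has 2 consonants (> 1) → not permitted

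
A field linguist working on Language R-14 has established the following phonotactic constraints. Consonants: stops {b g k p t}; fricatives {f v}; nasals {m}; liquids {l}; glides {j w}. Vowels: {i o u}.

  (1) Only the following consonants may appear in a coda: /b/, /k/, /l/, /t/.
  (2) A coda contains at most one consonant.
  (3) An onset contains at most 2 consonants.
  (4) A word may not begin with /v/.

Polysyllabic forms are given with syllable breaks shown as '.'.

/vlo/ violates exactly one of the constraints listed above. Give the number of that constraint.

/vlo/: word begins with /v/.
This is a violation of constraint 4: "A word may not begin with /v/."
The remaining constraints (1, 2, 3) are satisfied.

4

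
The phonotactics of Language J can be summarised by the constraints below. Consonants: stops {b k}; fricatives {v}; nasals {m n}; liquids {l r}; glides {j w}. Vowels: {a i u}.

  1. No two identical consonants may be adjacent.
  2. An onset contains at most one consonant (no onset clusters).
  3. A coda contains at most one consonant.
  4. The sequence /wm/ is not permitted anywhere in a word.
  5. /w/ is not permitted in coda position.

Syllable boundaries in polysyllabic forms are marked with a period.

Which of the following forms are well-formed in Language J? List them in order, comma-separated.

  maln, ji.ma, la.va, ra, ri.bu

maln — violates constraint 3: syllable 1 coda /ln/ has 2 consonants (> 1) → ill-formed
ji.ma — σ1 onset /j/, coda /∅/ ok; σ2 onset /m/, coda /∅/ ok → well-formed
la.va — σ1 onset /l/, coda /∅/ ok; σ2 onset /v/, coda /∅/ ok → well-formed
ra — σ1 onset /r/, coda /∅/ ok → well-formed
ri.bu — σ1 onset /r/, coda /∅/ ok; σ2 onset /b/, coda /∅/ ok → well-formed

ji.ma, la.va, ra, ri.bu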